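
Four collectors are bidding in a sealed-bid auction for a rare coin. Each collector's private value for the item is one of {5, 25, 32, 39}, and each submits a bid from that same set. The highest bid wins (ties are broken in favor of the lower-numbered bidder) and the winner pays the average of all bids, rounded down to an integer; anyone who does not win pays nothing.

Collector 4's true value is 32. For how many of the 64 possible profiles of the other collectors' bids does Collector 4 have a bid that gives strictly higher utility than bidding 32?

Others bid (5, 5, 5): truth gives 21; bid 25 gives 22 > 21. Violating.
Others bid (5, 5, 32): truth gives 0; bid 39 gives 12 > 0. Violating.
Others bid (5, 25, 32): truth gives 0; bid 39 gives 7 > 0. Violating.
Others bid (5, 32, 5): truth gives 0; bid 39 gives 12 > 0. Violating.
Others bid (5, 5, 25): truth gives 16; no alternative beats it.
Others bid (5, 5, 39): truth gives 0; no alternative beats it.
(Checking all 64 profiles: 16 have a profitable deviation, 48 do not.)

16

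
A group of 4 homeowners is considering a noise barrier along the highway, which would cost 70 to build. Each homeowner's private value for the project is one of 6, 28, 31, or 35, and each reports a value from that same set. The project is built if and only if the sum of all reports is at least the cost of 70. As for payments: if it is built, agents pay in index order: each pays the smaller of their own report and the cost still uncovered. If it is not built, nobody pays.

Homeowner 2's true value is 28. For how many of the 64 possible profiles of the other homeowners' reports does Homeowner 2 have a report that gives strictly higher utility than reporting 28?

Others report (6, 28, 31): truth gives 0; report 6 gives 22 > 0. Violating.
Others report (6, 28, 35): truth gives 0; report 6 gives 22 > 0. Violating.
Others report (6, 31, 28): truth gives 0; report 6 gives 22 > 0. Violating.
Others report (6, 31, 31): truth gives 0; report 6 gives 22 > 0. Violating.
Others report (6, 6, 6): truth gives 0; no alternative beats it.
Others report (6, 6, 28): truth gives 0; no alternative beats it.
(Checking all 64 profiles: 51 have a profitable deviation, 13 do not.)

51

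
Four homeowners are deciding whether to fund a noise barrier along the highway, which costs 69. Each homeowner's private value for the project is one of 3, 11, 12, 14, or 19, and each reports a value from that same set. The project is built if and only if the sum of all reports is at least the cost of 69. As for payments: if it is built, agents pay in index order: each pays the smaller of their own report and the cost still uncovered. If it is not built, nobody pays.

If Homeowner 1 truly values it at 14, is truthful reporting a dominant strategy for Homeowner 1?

No

Consider the case where Homeowner 2 reports 19, Homeowner 3 reports 19 and Homeowner 4 reports 19.
Truthful report 14: project built, pays 14, utility 14 - 14 = 0.
Report 12 instead: project built, pays 12, utility 14 - 12 = 2.
Since 2 > 0, reporting 12 is strictly better here, so truthful reporting is not dominant.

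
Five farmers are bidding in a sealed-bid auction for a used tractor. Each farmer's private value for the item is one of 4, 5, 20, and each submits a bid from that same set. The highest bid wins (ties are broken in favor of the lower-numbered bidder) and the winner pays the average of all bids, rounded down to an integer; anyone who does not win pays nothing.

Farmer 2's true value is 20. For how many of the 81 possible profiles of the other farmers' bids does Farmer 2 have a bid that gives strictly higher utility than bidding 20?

Others bid (4, 4, 4, 4): truth gives 13; bid 5 gives 16 > 13. Violating.
Others bid (4, 4, 4, 5): truth gives 13; bid 5 gives 16 > 13. Violating.
Others bid (4, 4, 5, 4): truth gives 13; bid 5 gives 16 > 13. Violating.
Others bid (4, 4, 5, 5): truth gives 13; bid 5 gives 16 > 13. Violating.
Others bid (4, 4, 4, 20): truth gives 10; no alternative beats it.
Others bid (4, 4, 5, 20): truth gives 10; no alternative beats it.
(Checking all 81 profiles: 8 have a profitable deviation, 73 do not.)

8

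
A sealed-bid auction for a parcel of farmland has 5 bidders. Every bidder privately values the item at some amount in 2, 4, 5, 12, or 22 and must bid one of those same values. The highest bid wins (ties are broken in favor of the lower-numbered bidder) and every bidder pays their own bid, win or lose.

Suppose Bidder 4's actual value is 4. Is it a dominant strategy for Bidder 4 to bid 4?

No

Consider the case where Bidder 1 bids 2, Bidder 2 bids 2, Bidder 3 bids 2 and Bidder 5 bids 5.
Truthful bid 4: loses but pays 4, utility -4.
Bid 2 instead: loses but pays 2, utility -2.
Since -2 > -4, bidding 2 is strictly better here, so truthful bidding is not dominant.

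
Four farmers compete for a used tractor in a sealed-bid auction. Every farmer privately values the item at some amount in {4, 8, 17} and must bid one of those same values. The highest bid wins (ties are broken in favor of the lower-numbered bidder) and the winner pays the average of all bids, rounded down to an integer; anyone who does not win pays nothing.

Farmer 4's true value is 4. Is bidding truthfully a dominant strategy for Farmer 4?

Yes

Check each profile of the others' bids and compare truth against every alternative bid.
Others bid (4, 4, 4): truth gives 0, best alternative gives -1.
Others bid (4, 4, 8): truth gives 0, best alternative gives 0.
Others bid (4, 4, 17): truth gives 0, best alternative gives 0.
Others bid (4, 8, 4): truth gives 0, best alternative gives 0.
Others bid (4, 8, 8): truth gives 0, best alternative gives 0.
Others bid (4, 8, 17): truth gives 0, best alternative gives 0.
(Remaining 21 profiles checked similarly; truth is weakly best in each.)
In every case the truthful bid is at least as good as any alternative, so it is a dominant strategy.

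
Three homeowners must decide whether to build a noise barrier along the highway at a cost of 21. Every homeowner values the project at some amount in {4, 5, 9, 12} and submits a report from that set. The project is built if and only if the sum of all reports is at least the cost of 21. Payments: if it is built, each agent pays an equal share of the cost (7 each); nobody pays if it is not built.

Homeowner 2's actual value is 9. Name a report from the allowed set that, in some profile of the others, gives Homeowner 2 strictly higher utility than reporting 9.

Suppose Homeowner 1 reports 4 and Homeowner 3 reports 5.
Report 9: project not built, utility 0.
Report 12: project built, pays 7, utility 9 - 7 = 2.
So reporting 12 beats truth here (2 > 0).

12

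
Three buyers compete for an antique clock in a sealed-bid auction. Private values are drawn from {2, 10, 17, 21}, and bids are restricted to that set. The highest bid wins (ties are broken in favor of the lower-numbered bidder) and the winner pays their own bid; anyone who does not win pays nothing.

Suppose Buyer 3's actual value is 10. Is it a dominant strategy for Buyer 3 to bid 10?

Check each profile of the others' bids and compare truth against every alternative bid.
Others bid (2, 2): truth gives 0, best alternative gives 0.
Others bid (2, 10): truth gives 0, best alternative gives 0.
Others bid (2, 17): truth gives 0, best alternative gives 0.
Others bid (2, 21): truth gives 0, best alternative gives 0.
Others bid (10, 2): truth gives 0, best alternative gives 0.
Others bid (10, 10): truth gives 0, best alternative gives 0.
(Remaining 10 profiles checked similarly; truth is weakly best in each.)
In every case the truthful bid is at least as good as any alternative, so it is a dominant strategy.

Yes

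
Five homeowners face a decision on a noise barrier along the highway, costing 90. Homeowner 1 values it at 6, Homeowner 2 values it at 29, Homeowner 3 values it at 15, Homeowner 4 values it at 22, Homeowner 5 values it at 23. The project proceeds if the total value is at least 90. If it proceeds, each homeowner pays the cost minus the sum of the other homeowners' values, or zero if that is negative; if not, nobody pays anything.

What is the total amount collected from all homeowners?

Total value 95 ≥ cost 90, so it is built.
Homeowner 1: others sum to 89; max(0, 90 - 89) = 1.
Homeowner 2: others sum to 66; max(0, 90 - 66) = 24.
Homeowner 3: others sum to 80; max(0, 90 - 80) = 10.
Homeowner 4: others sum to 73; max(0, 90 - 73) = 17.
Homeowner 5: others sum to 72; max(0, 90 - 72) = 18.
Total collected = 1 + 24 + 10 + 17 + 18 = 70.

70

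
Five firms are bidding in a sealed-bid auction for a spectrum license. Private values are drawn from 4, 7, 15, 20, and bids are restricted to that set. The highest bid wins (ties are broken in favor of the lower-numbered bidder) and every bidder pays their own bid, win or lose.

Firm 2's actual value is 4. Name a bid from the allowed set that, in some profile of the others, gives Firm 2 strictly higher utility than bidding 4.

7

Suppose Firm 1 bids 4, Firm 3 bids 4, Firm 4 bids 4 and Firm 5 bids 4.
Bid 4: loses but pays 4, utility -4.
Bid 7: wins, pays 7, utility 4 - 7 = -3.
So bidding 7 beats truth here (-3 > -4).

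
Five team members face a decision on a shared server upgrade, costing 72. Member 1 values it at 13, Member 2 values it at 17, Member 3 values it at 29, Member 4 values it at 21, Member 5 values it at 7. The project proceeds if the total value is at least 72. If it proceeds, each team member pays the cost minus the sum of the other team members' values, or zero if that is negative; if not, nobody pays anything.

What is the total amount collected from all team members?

22

Total value 87 ≥ cost 72, so it is built.
Member 1: others sum to 74; max(0, 72 - 74) = 0.
Member 2: others sum to 70; max(0, 72 - 70) = 2.
Member 3: others sum to 58; max(0, 72 - 58) = 14.
Member 4: others sum to 66; max(0, 72 - 66) = 6.
Member 5: others sum to 80; max(0, 72 - 80) = 0.
Total collected = 0 + 2 + 14 + 6 + 0 = 22.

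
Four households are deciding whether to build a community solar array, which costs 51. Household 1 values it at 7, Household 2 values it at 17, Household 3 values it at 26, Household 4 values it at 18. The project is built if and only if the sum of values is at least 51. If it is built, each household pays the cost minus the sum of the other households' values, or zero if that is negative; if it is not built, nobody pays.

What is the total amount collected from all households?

Total value 68 ≥ cost 51, so it is built.
Household 1: others sum to 61; max(0, 51 - 61) = 0.
Household 2: others sum to 51; max(0, 51 - 51) = 0.
Household 3: others sum to 42; max(0, 51 - 42) = 9.
Household 4: others sum to 50; max(0, 51 - 50) = 1.
Total collected = 0 + 0 + 9 + 1 = 10.

10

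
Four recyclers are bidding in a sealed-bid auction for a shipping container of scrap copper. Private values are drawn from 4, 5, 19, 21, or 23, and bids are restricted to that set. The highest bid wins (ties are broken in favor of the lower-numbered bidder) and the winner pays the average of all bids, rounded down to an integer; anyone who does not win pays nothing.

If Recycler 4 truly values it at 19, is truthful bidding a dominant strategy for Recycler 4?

No

Consider the case where Recycler 1 bids 4, Recycler 2 bids 4 and Recycler 3 bids 4.
Truthful bid 19: wins, pays 7, utility 19 - 7 = 12.
Bid 5 instead: wins, pays 4, utility 19 - 4 = 15.
Since 15 > 12, bidding 5 is strictly better here, so truthful bidding is not dominant.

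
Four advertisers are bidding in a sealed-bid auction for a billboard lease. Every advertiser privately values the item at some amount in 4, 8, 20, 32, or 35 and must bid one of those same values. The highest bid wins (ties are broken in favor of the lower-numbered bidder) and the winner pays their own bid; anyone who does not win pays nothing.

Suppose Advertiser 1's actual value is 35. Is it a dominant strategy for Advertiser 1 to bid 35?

Consider the case where Advertiser 2 bids 4, Advertiser 3 bids 4 and Advertiser 4 bids 4.
Truthful bid 35: wins, pays 35, utility 35 - 35 = 0.
Bid 4 instead: wins, pays 4, utility 35 - 4 = 31.
Since 31 > 0, bidding 4 is strictly better here, so truthful bidding is not dominant.

No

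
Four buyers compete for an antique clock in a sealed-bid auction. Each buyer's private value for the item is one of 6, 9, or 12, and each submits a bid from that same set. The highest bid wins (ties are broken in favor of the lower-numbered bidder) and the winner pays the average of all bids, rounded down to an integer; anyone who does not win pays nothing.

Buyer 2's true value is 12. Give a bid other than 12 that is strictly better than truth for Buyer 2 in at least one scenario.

9

Suppose Buyer 1 bids 6, Buyer 3 bids 6 and Buyer 4 bids 6.
Bid 12: wins, pays 7, utility 12 - 7 = 5.
Bid 9: wins, pays 6, utility 12 - 6 = 6.
So bidding 9 beats truth here (6 > 5).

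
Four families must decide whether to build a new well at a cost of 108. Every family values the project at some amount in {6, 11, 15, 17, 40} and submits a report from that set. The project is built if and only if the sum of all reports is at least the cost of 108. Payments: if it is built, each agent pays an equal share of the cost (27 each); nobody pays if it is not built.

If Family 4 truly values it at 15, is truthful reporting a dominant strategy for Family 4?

No

Consider the case where Family 1 reports 15, Family 2 reports 40 and Family 3 reports 40.
Truthful report 15: project built, pays 27, utility 15 - 27 = -12.
Report 6 instead: project not built, utility 0.
Since 0 > -12, reporting 6 is strictly better here, so truthful reporting is not dominant.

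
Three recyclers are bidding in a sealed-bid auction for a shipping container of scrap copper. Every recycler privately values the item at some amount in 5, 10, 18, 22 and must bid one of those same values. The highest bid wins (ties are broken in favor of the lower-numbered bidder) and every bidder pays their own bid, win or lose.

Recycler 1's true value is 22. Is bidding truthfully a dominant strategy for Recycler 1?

Consider the case where Recycler 2 bids 5 and Recycler 3 bids 5.
Truthful bid 22: wins, pays 22, utility 22 - 22 = 0.
Bid 5 instead: wins, pays 5, utility 22 - 5 = 17.
Since 17 > 0, bidding 5 is strictly better here, so truthful bidding is not dominant.

No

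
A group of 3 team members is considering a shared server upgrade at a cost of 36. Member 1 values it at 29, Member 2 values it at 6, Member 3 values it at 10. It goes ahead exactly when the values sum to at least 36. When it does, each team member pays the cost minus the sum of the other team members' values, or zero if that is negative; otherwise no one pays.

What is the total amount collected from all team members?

Total value 45 ≥ cost 36, so it is built.
Member 1: others sum to 16; max(0, 36 - 16) = 20.
Member 2: others sum to 39; max(0, 36 - 39) = 0.
Member 3: others sum to 35; max(0, 36 - 35) = 1.
Total collected = 20 + 0 + 1 = 21.

21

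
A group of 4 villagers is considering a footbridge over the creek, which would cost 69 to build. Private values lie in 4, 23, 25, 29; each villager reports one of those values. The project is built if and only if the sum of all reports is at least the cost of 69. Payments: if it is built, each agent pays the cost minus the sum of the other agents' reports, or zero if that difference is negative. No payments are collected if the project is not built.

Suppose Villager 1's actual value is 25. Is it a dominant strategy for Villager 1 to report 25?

Yes

Check each profile of the others' reports and compare truth against every alternative report.
Others report (23, 23, 23): truth gives 25, best alternative gives 25.
Others report (23, 23, 25): truth gives 25, best alternative gives 25.
Others report (23, 23, 29): truth gives 25, best alternative gives 25.
Others report (23, 25, 23): truth gives 25, best alternative gives 25.
Others report (23, 25, 25): truth gives 25, best alternative gives 25.
Others report (23, 25, 29): truth gives 25, best alternative gives 25.
(Remaining 58 profiles checked similarly; truth is weakly best in each.)
In every case the truthful report is at least as good as any alternative, so it is a dominant strategy.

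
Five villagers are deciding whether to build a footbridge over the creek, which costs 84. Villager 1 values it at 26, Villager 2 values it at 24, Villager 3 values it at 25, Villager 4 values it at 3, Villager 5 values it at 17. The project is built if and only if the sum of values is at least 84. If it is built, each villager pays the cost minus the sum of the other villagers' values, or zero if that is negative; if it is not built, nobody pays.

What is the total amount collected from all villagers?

48

Total value 95 ≥ cost 84, so it is built.
Villager 1: others sum to 69; max(0, 84 - 69) = 15.
Villager 2: others sum to 71; max(0, 84 - 71) = 13.
Villager 3: others sum to 70; max(0, 84 - 70) = 14.
Villager 4: others sum to 92; max(0, 84 - 92) = 0.
Villager 5: others sum to 78; max(0, 84 - 78) = 6.
Total collected = 15 + 13 + 14 + 0 + 6 = 48.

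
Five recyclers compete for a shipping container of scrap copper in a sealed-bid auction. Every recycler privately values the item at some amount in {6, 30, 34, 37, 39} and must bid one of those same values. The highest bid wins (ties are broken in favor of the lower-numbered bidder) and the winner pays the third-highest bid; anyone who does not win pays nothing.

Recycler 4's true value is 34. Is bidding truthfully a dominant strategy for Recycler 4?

Consider the case where Recycler 1 bids 6, Recycler 2 bids 6, Recycler 3 bids 6 and Recycler 5 bids 37.
Truthful bid 34: loses, pays 0, utility 0.
Bid 37 instead: wins, pays 6, utility 34 - 6 = 28.
Since 28 > 0, bidding 37 is strictly better here, so truthful bidding is not dominant.

No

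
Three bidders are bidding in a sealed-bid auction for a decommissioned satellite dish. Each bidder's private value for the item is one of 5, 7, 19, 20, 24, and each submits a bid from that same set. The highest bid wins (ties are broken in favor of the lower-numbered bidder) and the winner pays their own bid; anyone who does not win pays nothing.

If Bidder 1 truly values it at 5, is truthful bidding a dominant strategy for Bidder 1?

Yes

Check each profile of the others' bids and compare truth against every alternative bid.
Others bid (5, 5): truth gives 0, best alternative gives -2.
Others bid (5, 7): truth gives 0, best alternative gives -2.
Others bid (7, 5): truth gives 0, best alternative gives -2.
Others bid (7, 7): truth gives 0, best alternative gives -2.
Others bid (5, 19): truth gives 0, best alternative gives 0.
Others bid (5, 20): truth gives 0, best alternative gives 0.
(Remaining 19 profiles checked similarly; truth is weakly best in each.)
In every case the truthful bid is at least as good as any alternative, so it is a dominant strategy.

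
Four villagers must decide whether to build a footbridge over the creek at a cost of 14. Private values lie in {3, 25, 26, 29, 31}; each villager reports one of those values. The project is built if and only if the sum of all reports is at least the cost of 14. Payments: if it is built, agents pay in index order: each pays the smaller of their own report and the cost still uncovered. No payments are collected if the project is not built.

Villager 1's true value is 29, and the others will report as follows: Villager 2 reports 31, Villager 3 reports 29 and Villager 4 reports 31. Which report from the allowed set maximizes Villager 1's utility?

Report 3: project built, pays 3, utility 29 - 3 = 26.
Report 25: project built, pays 14, utility 29 - 14 = 15.
Report 26: project built, pays 14, utility 29 - 14 = 15.
Report 29: project built, pays 14, utility 29 - 14 = 15.
Report 31: project built, pays 14, utility 29 - 14 = 15.
The best choice is 3 with utility 26.

3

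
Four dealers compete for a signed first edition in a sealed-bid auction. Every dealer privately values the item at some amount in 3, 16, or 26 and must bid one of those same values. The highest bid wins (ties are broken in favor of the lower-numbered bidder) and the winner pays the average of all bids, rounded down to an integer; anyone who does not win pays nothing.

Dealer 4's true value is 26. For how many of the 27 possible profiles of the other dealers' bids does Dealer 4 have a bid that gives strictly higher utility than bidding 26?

1

Others bid (3, 3, 3): truth gives 18; bid 16 gives 20 > 18. Violating.
Others bid (3, 3, 16): truth gives 14; no alternative beats it.
Others bid (3, 3, 26): truth gives 0; no alternative beats it.
(Checking all 27 profiles: 1 has a profitable deviation, 26 do not.)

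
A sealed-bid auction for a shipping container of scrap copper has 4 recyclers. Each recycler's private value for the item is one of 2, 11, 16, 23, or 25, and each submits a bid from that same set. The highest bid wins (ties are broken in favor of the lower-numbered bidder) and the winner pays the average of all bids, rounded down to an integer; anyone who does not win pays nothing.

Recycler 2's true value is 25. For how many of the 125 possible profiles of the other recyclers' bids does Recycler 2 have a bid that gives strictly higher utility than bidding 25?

Others bid (2, 2, 2): truth gives 18; bid 11 gives 21 > 18. Violating.
Others bid (2, 2, 11): truth gives 15; bid 11 gives 19 > 15. Violating.
Others bid (2, 2, 16): truth gives 14; bid 16 gives 16 > 14. Violating.
Others bid (2, 2, 23): truth gives 12; bid 23 gives 13 > 12. Violating.
Others bid (2, 2, 25): truth gives 12; no alternative beats it.
Others bid (2, 11, 25): truth gives 10; no alternative beats it.
(Checking all 125 profiles: 31 have a profitable deviation, 94 do not.)

31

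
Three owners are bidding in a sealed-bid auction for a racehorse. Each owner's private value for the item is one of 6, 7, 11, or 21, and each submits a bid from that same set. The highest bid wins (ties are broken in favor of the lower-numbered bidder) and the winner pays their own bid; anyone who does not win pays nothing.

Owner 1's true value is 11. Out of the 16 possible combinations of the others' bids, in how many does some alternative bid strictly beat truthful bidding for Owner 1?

Others bid (6, 6): truth gives 0; bid 6 gives 5 > 0. Violating.
Others bid (6, 7): truth gives 0; bid 7 gives 4 > 0. Violating.
Others bid (7, 6): truth gives 0; bid 7 gives 4 > 0. Violating.
Others bid (7, 7): truth gives 0; bid 7 gives 4 > 0. Violating.
Others bid (6, 11): truth gives 0; no alternative beats it.
Others bid (6, 21): truth gives 0; no alternative beats it.
(Checking all 16 profiles: 4 have a profitable deviation, 12 do not.)

4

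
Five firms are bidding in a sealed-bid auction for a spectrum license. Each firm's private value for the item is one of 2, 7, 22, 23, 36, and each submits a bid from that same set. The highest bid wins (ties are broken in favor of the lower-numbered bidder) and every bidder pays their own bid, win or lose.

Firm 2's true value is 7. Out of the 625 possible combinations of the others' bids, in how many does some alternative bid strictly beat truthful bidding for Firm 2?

617

Others bid (2, 2, 2, 22): truth gives -7; bid 2 gives -2 > -7. Violating.
Others bid (2, 2, 2, 23): truth gives -7; bid 2 gives -2 > -7. Violating.
Others bid (2, 2, 2, 36): truth gives -7; bid 2 gives -2 > -7. Violating.
Others bid (2, 2, 7, 22): truth gives -7; bid 2 gives -2 > -7. Violating.
Others bid (2, 2, 2, 2): truth gives 0; no alternative beats it.
Others bid (2, 2, 2, 7): truth gives 0; no alternative beats it.
(Checking all 625 profiles: 617 have a profitable deviation, 8 do not.)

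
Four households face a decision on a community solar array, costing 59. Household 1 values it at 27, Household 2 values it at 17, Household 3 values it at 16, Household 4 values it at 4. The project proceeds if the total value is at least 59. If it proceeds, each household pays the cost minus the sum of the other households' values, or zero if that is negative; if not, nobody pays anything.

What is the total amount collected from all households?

45

Total value 64 ≥ cost 59, so it is built.
Household 1: others sum to 37; max(0, 59 - 37) = 22.
Household 2: others sum to 47; max(0, 59 - 47) = 12.
Household 3: others sum to 48; max(0, 59 - 48) = 11.
Household 4: others sum to 60; max(0, 59 - 60) = 0.
Total collected = 22 + 12 + 11 + 0 = 45.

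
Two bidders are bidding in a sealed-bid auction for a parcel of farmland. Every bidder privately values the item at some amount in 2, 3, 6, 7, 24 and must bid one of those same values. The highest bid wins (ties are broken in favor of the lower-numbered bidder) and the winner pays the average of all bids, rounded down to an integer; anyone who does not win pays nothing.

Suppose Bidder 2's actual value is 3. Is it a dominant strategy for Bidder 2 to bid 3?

Yes

Check each profile of the others' bids and compare truth against every alternative bid.
Others bid (2): truth gives 1, best alternative gives 0.
Others bid (3): truth gives 0, best alternative gives 0.
Others bid (6): truth gives 0, best alternative gives 0.
Others bid (7): truth gives 0, best alternative gives 0.
Others bid (24): truth gives 0, best alternative gives 0.
In every case the truthful bid is at least as good as any alternative, so it is a dominant strategy.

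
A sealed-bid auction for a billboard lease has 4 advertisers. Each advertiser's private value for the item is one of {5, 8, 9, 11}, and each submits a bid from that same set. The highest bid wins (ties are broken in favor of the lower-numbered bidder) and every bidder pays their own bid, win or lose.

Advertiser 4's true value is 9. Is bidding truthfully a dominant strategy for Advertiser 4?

No

Consider the case where Advertiser 1 bids 5, Advertiser 2 bids 5 and Advertiser 3 bids 5.
Truthful bid 9: wins, pays 9, utility 9 - 9 = 0.
Bid 8 instead: wins, pays 8, utility 9 - 8 = 1.
Since 1 > 0, bidding 8 is strictly better here, so truthful bidding is not dominant.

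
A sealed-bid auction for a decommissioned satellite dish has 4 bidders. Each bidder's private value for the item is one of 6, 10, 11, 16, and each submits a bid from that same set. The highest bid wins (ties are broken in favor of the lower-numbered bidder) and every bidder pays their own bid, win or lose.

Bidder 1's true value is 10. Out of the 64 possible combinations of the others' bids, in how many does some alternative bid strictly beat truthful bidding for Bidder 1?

Others bid (6, 6, 6): truth gives 0; bid 6 gives 4 > 0. Violating.
Others bid (6, 6, 11): truth gives -10; bid 11 gives -1 > -10. Violating.
Others bid (6, 6, 16): truth gives -10; bid 6 gives -6 > -10. Violating.
Others bid (6, 10, 11): truth gives -10; bid 11 gives -1 > -10. Violating.
Others bid (6, 6, 10): truth gives 0; no alternative beats it.
Others bid (6, 10, 6): truth gives 0; no alternative beats it.
(Checking all 64 profiles: 57 have a profitable deviation, 7 do not.)

57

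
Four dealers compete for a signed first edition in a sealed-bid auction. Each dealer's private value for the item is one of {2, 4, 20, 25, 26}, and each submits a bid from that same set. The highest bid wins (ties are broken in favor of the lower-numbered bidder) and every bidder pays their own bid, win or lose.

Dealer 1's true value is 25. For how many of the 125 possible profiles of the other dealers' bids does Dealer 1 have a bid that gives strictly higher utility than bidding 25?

Others bid (2, 2, 2): truth gives 0; bid 2 gives 23 > 0. Violating.
Others bid (2, 2, 4): truth gives 0; bid 4 gives 21 > 0. Violating.
Others bid (2, 2, 20): truth gives 0; bid 20 gives 5 > 0. Violating.
Others bid (2, 2, 26): truth gives -25; bid 26 gives -1 > -25. Violating.
Others bid (2, 2, 25): truth gives 0; no alternative beats it.
Others bid (2, 4, 25): truth gives 0; no alternative beats it.
(Checking all 125 profiles: 88 have a profitable deviation, 37 do not.)

88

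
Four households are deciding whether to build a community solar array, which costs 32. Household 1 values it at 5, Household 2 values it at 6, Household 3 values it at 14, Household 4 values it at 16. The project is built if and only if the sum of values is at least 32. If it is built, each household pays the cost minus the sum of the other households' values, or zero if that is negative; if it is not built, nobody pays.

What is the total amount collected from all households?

Total value 41 ≥ cost 32, so it is built.
Household 1: others sum to 36; max(0, 32 - 36) = 0.
Household 2: others sum to 35; max(0, 32 - 35) = 0.
Household 3: others sum to 27; max(0, 32 - 27) = 5.
Household 4: others sum to 25; max(0, 32 - 25) = 7.
Total collected = 0 + 0 + 5 + 7 = 12.

12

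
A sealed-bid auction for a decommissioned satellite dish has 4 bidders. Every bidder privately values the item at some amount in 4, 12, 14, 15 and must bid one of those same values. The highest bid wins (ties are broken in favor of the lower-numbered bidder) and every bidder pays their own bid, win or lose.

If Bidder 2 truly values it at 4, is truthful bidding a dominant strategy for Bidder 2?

Check each profile of the others' bids and compare truth against every alternative bid.
Others bid (15, 4, 4): truth gives -4, best alternative gives -12.
Others bid (15, 4, 12): truth gives -4, best alternative gives -12.
Others bid (15, 4, 14): truth gives -4, best alternative gives -12.
Others bid (15, 4, 15): truth gives -4, best alternative gives -12.
Others bid (15, 12, 4): truth gives -4, best alternative gives -12.
Others bid (15, 12, 12): truth gives -4, best alternative gives -12.
(Remaining 58 profiles checked similarly; truth is weakly best in each.)
In every case the truthful bid is at least as good as any alternative, so it is a dominant strategy.

Yes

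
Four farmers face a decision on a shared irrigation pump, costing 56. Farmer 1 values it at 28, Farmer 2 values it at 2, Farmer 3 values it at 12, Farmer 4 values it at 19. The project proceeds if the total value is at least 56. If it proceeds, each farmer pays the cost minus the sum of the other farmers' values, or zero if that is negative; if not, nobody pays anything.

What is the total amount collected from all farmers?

44

Total value 61 ≥ cost 56, so it is built.
Farmer 1: others sum to 33; max(0, 56 - 33) = 23.
Farmer 2: others sum to 59; max(0, 56 - 59) = 0.
Farmer 3: others sum to 49; max(0, 56 - 49) = 7.
Farmer 4: others sum to 42; max(0, 56 - 42) = 14.
Total collected = 23 + 0 + 7 + 14 = 44.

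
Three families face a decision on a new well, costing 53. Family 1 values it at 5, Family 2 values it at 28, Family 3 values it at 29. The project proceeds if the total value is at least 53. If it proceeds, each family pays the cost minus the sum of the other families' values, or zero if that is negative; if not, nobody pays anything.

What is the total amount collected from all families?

Total value 62 ≥ cost 53, so it is built.
Family 1: others sum to 57; max(0, 53 - 57) = 0.
Family 2: others sum to 34; max(0, 53 - 34) = 19.
Family 3: others sum to 33; max(0, 53 - 33) = 20.
Total collected = 0 + 19 + 20 = 39.

39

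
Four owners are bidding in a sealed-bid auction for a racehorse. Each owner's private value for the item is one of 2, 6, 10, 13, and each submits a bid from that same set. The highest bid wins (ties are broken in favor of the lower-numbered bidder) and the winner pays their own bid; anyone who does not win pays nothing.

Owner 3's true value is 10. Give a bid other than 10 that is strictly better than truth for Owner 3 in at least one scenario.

Suppose Owner 1 bids 2, Owner 2 bids 2 and Owner 4 bids 2.
Bid 10: wins, pays 10, utility 10 - 10 = 0.
Bid 6: wins, pays 6, utility 10 - 6 = 4.
So bidding 6 beats truth here (4 > 0).

6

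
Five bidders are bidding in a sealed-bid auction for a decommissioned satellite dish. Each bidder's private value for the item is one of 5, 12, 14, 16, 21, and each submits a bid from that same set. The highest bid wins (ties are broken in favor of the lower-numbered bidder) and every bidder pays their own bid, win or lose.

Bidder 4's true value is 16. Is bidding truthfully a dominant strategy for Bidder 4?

No

Consider the case where Bidder 1 bids 5, Bidder 2 bids 5, Bidder 3 bids 5 and Bidder 5 bids 5.
Truthful bid 16: wins, pays 16, utility 16 - 16 = 0.
Bid 12 instead: wins, pays 12, utility 16 - 12 = 4.
Since 4 > 0, bidding 12 is strictly better here, so truthful bidding is not dominant.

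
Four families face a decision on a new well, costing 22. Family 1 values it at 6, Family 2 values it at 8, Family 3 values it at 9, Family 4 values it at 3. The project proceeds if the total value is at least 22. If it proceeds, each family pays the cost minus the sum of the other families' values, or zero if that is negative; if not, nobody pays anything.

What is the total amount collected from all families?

Total value 26 ≥ cost 22, so it is built.
Family 1: others sum to 20; max(0, 22 - 20) = 2.
Family 2: others sum to 18; max(0, 22 - 18) = 4.
Family 3: others sum to 17; max(0, 22 - 17) = 5.
Family 4: others sum to 23; max(0, 22 - 23) = 0.
Total collected = 2 + 4 + 5 + 0 = 11.

11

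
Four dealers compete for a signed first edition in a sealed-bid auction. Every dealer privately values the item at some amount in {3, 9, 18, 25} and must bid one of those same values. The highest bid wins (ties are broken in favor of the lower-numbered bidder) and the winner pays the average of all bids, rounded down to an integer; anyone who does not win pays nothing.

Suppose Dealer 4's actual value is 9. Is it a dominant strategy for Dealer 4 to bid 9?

Consider the case where Dealer 1 bids 3, Dealer 2 bids 3 and Dealer 3 bids 9.
Truthful bid 9: loses, pays 0, utility 0.
Bid 18 instead: wins, pays 8, utility 9 - 8 = 1.
Since 1 > 0, bidding 18 is strictly better here, so truthful bidding is not dominant.

No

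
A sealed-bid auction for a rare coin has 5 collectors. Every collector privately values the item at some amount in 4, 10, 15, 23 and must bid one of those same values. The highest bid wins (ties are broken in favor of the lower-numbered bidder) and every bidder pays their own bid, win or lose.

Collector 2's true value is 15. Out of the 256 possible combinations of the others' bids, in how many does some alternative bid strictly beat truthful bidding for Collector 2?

210

Others bid (4, 4, 4, 4): truth gives 0; bid 10 gives 5 > 0. Violating.
Others bid (4, 4, 4, 10): truth gives 0; bid 10 gives 5 > 0. Violating.
Others bid (4, 4, 4, 23): truth gives -15; bid 4 gives -4 > -15. Violating.
Others bid (4, 4, 10, 4): truth gives 0; bid 10 gives 5 > 0. Violating.
Others bid (4, 4, 4, 15): truth gives 0; no alternative beats it.
Others bid (4, 4, 10, 15): truth gives 0; no alternative beats it.
(Checking all 256 profiles: 210 have a profitable deviation, 46 do not.)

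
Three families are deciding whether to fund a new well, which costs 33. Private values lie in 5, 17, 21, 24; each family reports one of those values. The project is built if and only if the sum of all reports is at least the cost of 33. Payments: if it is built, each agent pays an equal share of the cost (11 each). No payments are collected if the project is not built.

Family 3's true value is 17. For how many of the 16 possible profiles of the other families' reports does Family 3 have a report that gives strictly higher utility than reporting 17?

1

Others report (5, 5): truth gives 0; report 24 gives 6 > 0. Violating.
Others report (5, 17): truth gives 6; no alternative beats it.
Others report (5, 21): truth gives 6; no alternative beats it.
(Checking all 16 profiles: 1 has a profitable deviation, 15 do not.)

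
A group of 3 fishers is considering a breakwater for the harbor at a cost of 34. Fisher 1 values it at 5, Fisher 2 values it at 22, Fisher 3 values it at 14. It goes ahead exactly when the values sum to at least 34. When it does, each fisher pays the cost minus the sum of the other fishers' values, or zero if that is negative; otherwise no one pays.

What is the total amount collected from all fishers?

22

Total value 41 ≥ cost 34, so it is built.
Fisher 1: others sum to 36; max(0, 34 - 36) = 0.
Fisher 2: others sum to 19; max(0, 34 - 19) = 15.
Fisher 3: others sum to 27; max(0, 34 - 27) = 7.
Total collected = 0 + 15 + 7 = 22.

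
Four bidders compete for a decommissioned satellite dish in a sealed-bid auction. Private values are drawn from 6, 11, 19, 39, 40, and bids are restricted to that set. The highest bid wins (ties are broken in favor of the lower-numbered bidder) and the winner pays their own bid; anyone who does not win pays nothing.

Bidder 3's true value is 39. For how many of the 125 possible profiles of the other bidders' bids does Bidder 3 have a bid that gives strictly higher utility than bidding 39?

12

Others bid (6, 6, 6): truth gives 0; bid 11 gives 28 > 0. Violating.
Others bid (6, 6, 11): truth gives 0; bid 11 gives 28 > 0. Violating.
Others bid (6, 6, 19): truth gives 0; bid 19 gives 20 > 0. Violating.
Others bid (6, 11, 6): truth gives 0; bid 19 gives 20 > 0. Violating.
Others bid (6, 6, 39): truth gives 0; no alternative beats it.
Others bid (6, 6, 40): truth gives 0; no alternative beats it.
(Checking all 125 profiles: 12 have a profitable deviation, 113 do not.)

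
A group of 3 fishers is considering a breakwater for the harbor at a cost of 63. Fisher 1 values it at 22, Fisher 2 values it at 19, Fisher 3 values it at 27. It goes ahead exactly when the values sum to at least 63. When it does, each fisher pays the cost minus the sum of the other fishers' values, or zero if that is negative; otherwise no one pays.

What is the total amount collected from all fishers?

53

Total value 68 ≥ cost 63, so it is built.
Fisher 1: others sum to 46; max(0, 63 - 46) = 17.
Fisher 2: others sum to 49; max(0, 63 - 49) = 14.
Fisher 3: others sum to 41; max(0, 63 - 41) = 22.
Total collected = 17 + 14 + 22 = 53.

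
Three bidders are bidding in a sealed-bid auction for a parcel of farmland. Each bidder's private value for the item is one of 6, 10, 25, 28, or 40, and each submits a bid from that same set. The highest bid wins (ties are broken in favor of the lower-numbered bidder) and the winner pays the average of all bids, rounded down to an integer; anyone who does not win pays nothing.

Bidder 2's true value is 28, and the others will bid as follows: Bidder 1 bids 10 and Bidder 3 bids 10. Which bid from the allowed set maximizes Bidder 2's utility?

25

Bid 6: loses, pays 0, utility 0.
Bid 10: loses, pays 0, utility 0.
Bid 25: wins, pays 15, utility 28 - 15 = 13.
Bid 28: wins, pays 16, utility 28 - 16 = 12.
Bid 40: wins, pays 20, utility 28 - 20 = 8.
The best choice is 25 with utility 13.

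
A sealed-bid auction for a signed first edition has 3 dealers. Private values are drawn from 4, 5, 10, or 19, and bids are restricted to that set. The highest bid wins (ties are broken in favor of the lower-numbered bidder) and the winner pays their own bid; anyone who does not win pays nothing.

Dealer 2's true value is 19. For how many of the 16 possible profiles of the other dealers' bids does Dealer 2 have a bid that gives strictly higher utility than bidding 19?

6

Others bid (4, 4): truth gives 0; bid 5 gives 14 > 0. Violating.
Others bid (4, 5): truth gives 0; bid 5 gives 14 > 0. Violating.
Others bid (4, 10): truth gives 0; bid 10 gives 9 > 0. Violating.
Others bid (5, 4): truth gives 0; bid 10 gives 9 > 0. Violating.
Others bid (4, 19): truth gives 0; no alternative beats it.
Others bid (5, 19): truth gives 0; no alternative beats it.
(Checking all 16 profiles: 6 have a profitable deviation, 10 do not.)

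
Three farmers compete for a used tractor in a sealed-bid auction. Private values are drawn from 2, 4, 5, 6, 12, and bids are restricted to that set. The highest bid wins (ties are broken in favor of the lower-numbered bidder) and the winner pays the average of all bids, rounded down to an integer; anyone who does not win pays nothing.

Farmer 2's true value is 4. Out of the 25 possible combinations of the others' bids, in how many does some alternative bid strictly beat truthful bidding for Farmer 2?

Others bid (4, 2): truth gives 0; bid 5 gives 1 > 0. Violating.
Others bid (2, 2): truth gives 2; no alternative beats it.
Others bid (2, 4): truth gives 1; no alternative beats it.
(Checking all 25 profiles: 1 has a profitable deviation, 24 do not.)

1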